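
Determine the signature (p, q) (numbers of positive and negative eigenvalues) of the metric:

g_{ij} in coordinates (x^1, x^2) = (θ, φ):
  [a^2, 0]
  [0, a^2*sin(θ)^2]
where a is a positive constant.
The metric is diagonal, so its eigenvalues are the diagonal entries: a^2, a^2*sin(θ)^2 (at a generic point, where coordinate-dependent entries are positive).
2 positive, 0 negative.
(2, 0) - Riemannian (positive definite)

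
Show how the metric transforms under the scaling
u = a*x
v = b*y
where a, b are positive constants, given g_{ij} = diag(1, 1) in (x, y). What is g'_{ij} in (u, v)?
Invert the transformation: x = u/a, y = v/b
g'_{ij} = (∂x^k/∂x'^i)(∂x^l/∂x'^j) g_{kl}; with g_{kl} = δ_{kl} this is Σ_k (∂x^k/∂x'^i)(∂x^k/∂x'^j).
Jacobian: ∂x/∂u = 1/a, ∂x/∂v = 0, ∂y/∂u = 0, ∂y/∂v = 1/b
g'_{uu} = (1/a)(1/a) + (0)(0) = 1/a^2
g'_{uv} = (1/a)(0) + (0)(1/b) = 0
g'_{vv} = (0)(0) + (1/b)(1/b) = 1/b^2
g'_{ij} = diag(1/a^2, 1/b^2)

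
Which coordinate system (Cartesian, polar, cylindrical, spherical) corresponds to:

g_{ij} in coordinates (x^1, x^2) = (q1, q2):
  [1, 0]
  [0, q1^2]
The line element ds^2 = dq1^2 + q1^2 dq2^2 is dr^2 + r^2 dθ^2 with q1 = r, q2 = θ.
polar coordinates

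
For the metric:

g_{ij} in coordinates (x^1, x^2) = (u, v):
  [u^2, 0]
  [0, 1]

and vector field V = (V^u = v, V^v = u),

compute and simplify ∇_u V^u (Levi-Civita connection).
Non-zero Christoffel symbols:
Γ^u_{u u} = 1/u
∇_u V^u = ∂_u V^u + Γ^u_{u j} V^j
  = (0) + (1/u)(v) + (0)(u)
  = v/u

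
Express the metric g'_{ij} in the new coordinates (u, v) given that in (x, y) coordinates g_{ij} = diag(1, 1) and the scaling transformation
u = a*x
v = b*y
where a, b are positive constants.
Invert the transformation: x = u/a, y = v/b
g'_{ij} = (∂x^k/∂x'^i)(∂x^l/∂x'^j) g_{kl}; with g_{kl} = δ_{kl} this is Σ_k (∂x^k/∂x'^i)(∂x^k/∂x'^j).
Jacobian: ∂x/∂u = 1/a, ∂x/∂v = 0, ∂y/∂u = 0, ∂y/∂v = 1/b
g'_{uu} = (1/a)(1/a) + (0)(0) = 1/a^2
g'_{uv} = (1/a)(0) + (0)(1/b) = 0
g'_{vv} = (0)(0) + (1/b)(1/b) = 1/b^2
g'_{ij} = diag(1/a^2, 1/b^2)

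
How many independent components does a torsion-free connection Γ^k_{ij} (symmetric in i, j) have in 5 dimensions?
Γ^k_{ij} has n choices for the upper index and n(n+1)/2 independent symmetric lower index pairs.
Total = 5 × 5×6/2 = 5 × 15 = 75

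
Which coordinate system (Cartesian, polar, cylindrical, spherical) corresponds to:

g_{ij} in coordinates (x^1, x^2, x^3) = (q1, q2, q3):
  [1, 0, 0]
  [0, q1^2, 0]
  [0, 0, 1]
The line element ds^2 = dq1^2 + q1^2 dq2^2 + dq3^2 is dr^2 + r^2 dθ^2 + dz^2 with q1 = r, q2 = θ, q3 = z.
cylindrical coordinates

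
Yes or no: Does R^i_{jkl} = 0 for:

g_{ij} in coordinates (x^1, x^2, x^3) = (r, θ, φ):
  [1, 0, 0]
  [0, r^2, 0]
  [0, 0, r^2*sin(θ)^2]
Non-zero Christoffel symbols:
Γ^r_{θ θ} = -r
Γ^r_{φ φ} = -r*sin(θ)^2
Γ^θ_{r θ} = 1/r
Γ^θ_{φ φ} = -sin(2*θ)/2
Γ^φ_{r φ} = 1/r
Γ^φ_{θ φ} = 1/tan(θ)
Ricci tensor: R_{rr} = 0, R_{rθ} = 0, R_{rφ} = 0, R_{θθ} = 0, R_{θφ} = 0, R_{φφ} = 0
All R_{ij} vanish; in 3 dimensions the Riemann tensor is fully determined by the Ricci tensor, so R^i_{jkl} = 0: the metric is flat (curvilinear coordinates on flat space).
Yes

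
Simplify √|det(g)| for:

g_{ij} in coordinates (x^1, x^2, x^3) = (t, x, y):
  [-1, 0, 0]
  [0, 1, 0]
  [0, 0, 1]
det(g) = -1
√|det(g)| = 1
Volume element: dV = 1 dt dx dy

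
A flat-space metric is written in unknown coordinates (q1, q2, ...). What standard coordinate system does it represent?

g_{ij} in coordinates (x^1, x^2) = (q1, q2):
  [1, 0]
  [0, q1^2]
The line element ds^2 = dq1^2 + q1^2 dq2^2 is dr^2 + r^2 dθ^2 with q1 = r, q2 = θ.
polar coordinates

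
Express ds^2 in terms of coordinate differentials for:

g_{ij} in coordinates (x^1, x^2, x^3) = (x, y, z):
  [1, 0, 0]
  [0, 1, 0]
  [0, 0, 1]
ds^2 = g_{ij} dx^i dx^j; only the non-zero components contribute.
ds^2 = dx^2 + dy^2 + dz^2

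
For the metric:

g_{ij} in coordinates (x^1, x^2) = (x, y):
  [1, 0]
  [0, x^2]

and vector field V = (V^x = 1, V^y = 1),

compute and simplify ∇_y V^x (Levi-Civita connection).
Non-zero Christoffel symbols:
Γ^x_{y y} = -x
Γ^y_{x y} = 1/x
∇_y V^x = ∂_y V^x + Γ^x_{y j} V^j
  = (0) + (0)(1) + (-x)(1)
  = -x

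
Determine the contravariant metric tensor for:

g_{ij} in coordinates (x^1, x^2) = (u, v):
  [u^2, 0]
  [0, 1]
The metric is diagonal, so g^{ij} is diagonal with entries 1/g_{ii}: diag(1/(u^2), 1).
g^{ij}:
  [1/u^2, 0]
  [0, 1]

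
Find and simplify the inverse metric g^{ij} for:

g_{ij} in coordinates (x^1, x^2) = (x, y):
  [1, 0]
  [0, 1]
The metric is diagonal, so g^{ij} is diagonal with entries 1/g_{ii}: diag(1, 1).
g^{ij}:
  [1, 0]
  [0, 1]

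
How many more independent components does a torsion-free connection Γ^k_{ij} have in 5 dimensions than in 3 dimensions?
Independent components in n dimensions: n × n(n+1)/2 = n^2(n+1)/2.
5D: 5 × 15 = 75
3D: 3 × 6 = 18
Difference = 75 - 18 = 57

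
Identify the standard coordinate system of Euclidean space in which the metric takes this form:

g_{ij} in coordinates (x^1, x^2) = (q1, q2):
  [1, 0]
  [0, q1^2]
The line element ds^2 = dq1^2 + q1^2 dq2^2 is dr^2 + r^2 dθ^2 with q1 = r, q2 = θ.
polar coordinates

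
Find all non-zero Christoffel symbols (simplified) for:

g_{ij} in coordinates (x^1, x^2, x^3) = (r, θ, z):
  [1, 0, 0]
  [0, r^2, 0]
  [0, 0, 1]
Using Γ^k_{ij} = (1/2) g^{km} (∂_i g_{mj} + ∂_j g_{mi} - ∂_m g_{ij}); the metric is diagonal, so only the m = k term contributes.
Non-zero symbols (using the symmetry Γ^k_{ij} = Γ^k_{ji}):
Γ^r_{θ θ} = (1/2) g^{rr} (∂_θ g_{rθ} + ∂_θ g_{rθ} - ∂_r g_{θθ}) = (1/2)(1)((0) + (0) - (2*r)) = -r
Γ^θ_{r θ} = (1/2) g^{θθ} (∂_r g_{θθ} + ∂_θ g_{θr} - ∂_θ g_{rθ}) = (1/2)(1/r^2)((2*r) + (0) - (0)) = 1/r
All other Christoffel symbols are zero.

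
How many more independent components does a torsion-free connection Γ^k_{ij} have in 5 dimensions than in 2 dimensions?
Independent components in n dimensions: n × n(n+1)/2 = n^2(n+1)/2.
5D: 5 × 15 = 75
2D: 2 × 3 = 6
Difference = 75 - 6 = 69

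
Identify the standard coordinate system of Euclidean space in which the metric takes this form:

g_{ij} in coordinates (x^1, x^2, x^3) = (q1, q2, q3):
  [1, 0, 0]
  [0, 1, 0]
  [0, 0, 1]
All components are constant and the metric is the identity, i.e. orthonormal rectilinear coordinates.
Cartesian (3D) coordinates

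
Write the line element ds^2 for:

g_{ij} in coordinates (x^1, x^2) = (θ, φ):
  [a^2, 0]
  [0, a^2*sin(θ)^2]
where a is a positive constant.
ds^2 = g_{ij} dx^i dx^j; only the non-zero components contribute.
ds^2 = a^2 dθ^2 + a^2*sin(θ)^2 dφ^2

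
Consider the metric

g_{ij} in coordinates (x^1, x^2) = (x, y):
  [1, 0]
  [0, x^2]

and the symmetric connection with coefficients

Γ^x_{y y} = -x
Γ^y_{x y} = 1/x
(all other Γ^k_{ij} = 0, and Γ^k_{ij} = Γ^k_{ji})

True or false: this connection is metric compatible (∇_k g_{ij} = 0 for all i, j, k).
Using ∇_k g_{ij} = ∂_k g_{ij} - Γ^m_{ki} g_{mj} - Γ^m_{kj} g_{im}:
e.g. ∇_x g_{yy} = (2*x) - (x) - (x) = 0
Every component ∇_k g_{ij} vanishes: the connection is metric compatible.
True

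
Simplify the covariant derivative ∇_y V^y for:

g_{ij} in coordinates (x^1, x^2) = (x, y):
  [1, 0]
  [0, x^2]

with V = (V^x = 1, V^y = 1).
Non-zero Christoffel symbols:
Γ^x_{y y} = -x
Γ^y_{x y} = 1/x
∇_y V^y = ∂_y V^y + Γ^y_{y j} V^j
  = (0) + (1/x)(1) + (0)(1)
  = 1/x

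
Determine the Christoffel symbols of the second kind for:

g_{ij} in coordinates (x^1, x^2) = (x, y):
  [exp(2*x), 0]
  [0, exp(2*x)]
Using Γ^k_{ij} = (1/2) g^{km} (∂_i g_{mj} + ∂_j g_{mi} - ∂_m g_{ij}); the metric is diagonal, so only the m = k term contributes.
Non-zero symbols (using the symmetry Γ^k_{ij} = Γ^k_{ji}):
Γ^x_{x x} = (1/2) g^{xx} (∂_x g_{xx} + ∂_x g_{xx} - ∂_x g_{xx}) = (1/2)(exp(-2*x))((2*exp(2*x)) + (2*exp(2*x)) - (2*exp(2*x))) = 1
Γ^x_{y y} = (1/2) g^{xx} (∂_y g_{xy} + ∂_y g_{xy} - ∂_x g_{yy}) = (1/2)(exp(-2*x))((0) + (0) - (2*exp(2*x))) = -1
Γ^y_{x y} = (1/2) g^{yy} (∂_x g_{yy} + ∂_y g_{yx} - ∂_y g_{xy}) = (1/2)(exp(-2*x))((2*exp(2*x)) + (0) - (0)) = 1
All other Christoffel symbols are zero.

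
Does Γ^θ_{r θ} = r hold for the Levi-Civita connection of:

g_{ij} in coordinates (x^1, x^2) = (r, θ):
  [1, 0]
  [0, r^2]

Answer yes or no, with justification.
Γ^θ_{r θ} = (1/2) g^{θθ} (∂_r g_{θθ} + ∂_θ g_{θr} - ∂_θ g_{rθ}) = (1/2)(1/r^2)((2*r) + (0) - (0)) = 1/r
This differs from the proposed value r.
No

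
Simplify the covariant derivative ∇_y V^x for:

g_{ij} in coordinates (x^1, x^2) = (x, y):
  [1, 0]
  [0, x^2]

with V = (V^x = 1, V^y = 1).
Non-zero Christoffel symbols:
Γ^x_{y y} = -x
Γ^y_{x y} = 1/x
∇_y V^x = ∂_y V^x + Γ^x_{y j} V^j
  = (0) + (0)(1) + (-x)(1)
  = -x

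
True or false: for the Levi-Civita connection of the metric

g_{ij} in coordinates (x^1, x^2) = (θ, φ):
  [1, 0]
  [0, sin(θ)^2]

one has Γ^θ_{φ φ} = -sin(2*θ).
Γ^θ_{φ φ} = (1/2) g^{θθ} (∂_φ g_{θφ} + ∂_φ g_{θφ} - ∂_θ g_{φφ}) = (1/2)(1)((0) + (0) - (sin(2*θ))) = -sin(2*θ)/2
This differs from the proposed value -sin(2*θ).
False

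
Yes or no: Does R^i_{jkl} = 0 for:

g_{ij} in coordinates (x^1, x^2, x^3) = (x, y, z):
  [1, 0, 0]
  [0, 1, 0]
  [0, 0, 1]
All metric components are constant, so every Christoffel symbol vanishes and R^i_{jkl} = 0.
Yes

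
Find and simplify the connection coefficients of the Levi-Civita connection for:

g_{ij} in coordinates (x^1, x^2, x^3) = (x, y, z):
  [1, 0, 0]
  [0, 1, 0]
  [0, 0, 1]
Using Γ^k_{ij} = (1/2) g^{km} (∂_i g_{mj} + ∂_j g_{mi} - ∂_m g_{ij}); the metric is diagonal, so only the m = k term contributes.
Every metric component is constant, so all ∂_m g_{ij} = 0 and every Christoffel symbol vanishes.
All Christoffel symbols are zero.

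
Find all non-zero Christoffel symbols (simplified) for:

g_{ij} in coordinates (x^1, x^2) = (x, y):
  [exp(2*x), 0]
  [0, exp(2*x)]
Using Γ^k_{ij} = (1/2) g^{km} (∂_i g_{mj} + ∂_j g_{mi} - ∂_m g_{ij}); the metric is diagonal, so only the m = k term contributes.
Non-zero symbols (using the symmetry Γ^k_{ij} = Γ^k_{ji}):
Γ^x_{x x} = (1/2) g^{xx} (∂_x g_{xx} + ∂_x g_{xx} - ∂_x g_{xx}) = (1/2)(exp(-2*x))((2*exp(2*x)) + (2*exp(2*x)) - (2*exp(2*x))) = 1
Γ^x_{y y} = (1/2) g^{xx} (∂_y g_{xy} + ∂_y g_{xy} - ∂_x g_{yy}) = (1/2)(exp(-2*x))((0) + (0) - (2*exp(2*x))) = -1
Γ^y_{x y} = (1/2) g^{yy} (∂_x g_{yy} + ∂_y g_{yx} - ∂_y g_{xy}) = (1/2)(exp(-2*x))((2*exp(2*x)) + (0) - (0)) = 1
All other Christoffel symbols are zero.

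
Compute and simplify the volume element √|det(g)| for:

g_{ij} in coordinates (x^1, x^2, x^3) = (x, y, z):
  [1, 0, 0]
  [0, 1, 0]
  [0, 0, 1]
det(g) = 1
√|det(g)| = 1
Volume element: dV = 1 dx dy dz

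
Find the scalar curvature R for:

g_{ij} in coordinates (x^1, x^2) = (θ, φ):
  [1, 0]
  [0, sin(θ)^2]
Non-zero Christoffel symbols (Γ^k_{ij} = Γ^k_{ji}):
Γ^θ_{φ φ} = -sin(2*θ)/2
Γ^φ_{θ φ} = 1/tan(θ)
Ricci tensor (R_{ij} = R^k_{ikj}): R_{θθ} = 1, R_{θφ} = 0, R_{φφ} = sin(θ)^2
Inverse metric: g^{θθ} = 1, g^{φφ} = 1/sin(θ)^2
R = g^{ij} R_{ij} = (1)(1) + (1/sin(θ)^2)(sin(θ)^2) = 2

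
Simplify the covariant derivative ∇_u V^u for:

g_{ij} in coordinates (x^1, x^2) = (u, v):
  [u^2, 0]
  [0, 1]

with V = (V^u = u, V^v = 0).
Non-zero Christoffel symbols:
Γ^u_{u u} = 1/u
∇_u V^u = ∂_u V^u + Γ^u_{u j} V^j
  = (1) + (1/u)(u) + (0)(0)
  = 2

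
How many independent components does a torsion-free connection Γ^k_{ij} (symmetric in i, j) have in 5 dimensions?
Γ^k_{ij} has n choices for the upper index and n(n+1)/2 independent symmetric lower index pairs.
Total = 5 × 5×6/2 = 5 × 15 = 75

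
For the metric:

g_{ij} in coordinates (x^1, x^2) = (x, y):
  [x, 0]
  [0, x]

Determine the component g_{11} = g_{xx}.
With x^1 = x, x^2 = y, g_{11} = g_{xx} is the row-1, column-1 entry of the matrix.
g_{11} = x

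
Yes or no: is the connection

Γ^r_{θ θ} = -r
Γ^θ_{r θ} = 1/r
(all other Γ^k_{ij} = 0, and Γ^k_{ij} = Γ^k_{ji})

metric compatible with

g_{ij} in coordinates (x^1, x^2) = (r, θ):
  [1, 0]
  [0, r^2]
Using ∇_k g_{ij} = ∂_k g_{ij} - Γ^m_{ki} g_{mj} - Γ^m_{kj} g_{im}:
e.g. ∇_r g_{θθ} = (2*r) - (r) - (r) = 0
Every component ∇_k g_{ij} vanishes: the connection is metric compatible.
Yes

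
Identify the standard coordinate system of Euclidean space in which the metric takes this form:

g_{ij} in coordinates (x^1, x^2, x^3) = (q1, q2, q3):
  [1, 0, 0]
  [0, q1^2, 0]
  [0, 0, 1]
The line element ds^2 = dq1^2 + q1^2 dq2^2 + dq3^2 is dr^2 + r^2 dθ^2 + dz^2 with q1 = r, q2 = θ, q3 = z.
cylindrical coordinates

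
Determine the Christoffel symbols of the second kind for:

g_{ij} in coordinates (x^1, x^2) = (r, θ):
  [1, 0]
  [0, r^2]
Using Γ^k_{ij} = (1/2) g^{km} (∂_i g_{mj} + ∂_j g_{mi} - ∂_m g_{ij}); the metric is diagonal, so only the m = k term contributes.
Non-zero symbols (using the symmetry Γ^k_{ij} = Γ^k_{ji}):
Γ^r_{θ θ} = (1/2) g^{rr} (∂_θ g_{rθ} + ∂_θ g_{rθ} - ∂_r g_{θθ}) = (1/2)(1)((0) + (0) - (2*r)) = -r
Γ^θ_{r θ} = (1/2) g^{θθ} (∂_r g_{θθ} + ∂_θ g_{θr} - ∂_θ g_{rθ}) = (1/2)(1/r^2)((2*r) + (0) - (0)) = 1/r
All other Christoffel symbols are zero.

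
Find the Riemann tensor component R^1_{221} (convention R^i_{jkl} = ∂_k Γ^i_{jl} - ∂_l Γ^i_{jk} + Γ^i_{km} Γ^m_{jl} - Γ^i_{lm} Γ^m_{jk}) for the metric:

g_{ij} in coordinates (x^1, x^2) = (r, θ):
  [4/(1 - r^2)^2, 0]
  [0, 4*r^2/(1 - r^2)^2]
Non-zero Christoffel symbols (Γ^k_{ij} = Γ^k_{ji}):
Γ^r_{r r} = 2*r/(1 - r^2)
Γ^r_{θ θ} = (r^3 + r)/(r^2 - 1)
Γ^θ_{r θ} = (-r^2 - 1)/(r^3 - r)
R^r_{θ θ r} = ∂_θ Γ^r_{θ r} - ∂_r Γ^r_{θ θ} + Γ^r_{θ m} Γ^m_{θ r} - Γ^r_{r m} Γ^m_{θ θ}
  = (0) - ((r^4 - 4*r^2 - 1)/(r^2 - 1)^2) + (-(r^2 + 1)^2/(r^2 - 1)^2) - (-2*r^2*(r^2 + 1)/(r^2 - 1)^2) = 4*r^2/(r^2 - 1)^2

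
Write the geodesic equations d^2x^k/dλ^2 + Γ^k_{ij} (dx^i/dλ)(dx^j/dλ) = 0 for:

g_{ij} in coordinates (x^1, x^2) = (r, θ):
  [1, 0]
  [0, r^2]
Geodesic equation: d^2x^k/dλ^2 + Γ^k_{ij} (dx^i/dλ)(dx^j/dλ) = 0.
Non-zero Christoffel symbols:
Γ^r_{θ θ} = -r
Γ^θ_{r θ} = 1/r
Substituting (the symmetric pair Γ^k_{ij}, Γ^k_{ji} combines into a factor 2):
d^2r/dλ^2 - r (dθ/dλ)^2 = 0
d^2θ/dλ^2 + (2/r) (dr/dλ)(dθ/dλ) = 0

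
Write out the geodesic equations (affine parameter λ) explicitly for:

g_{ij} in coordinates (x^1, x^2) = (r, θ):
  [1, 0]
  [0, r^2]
Geodesic equation: d^2x^k/dλ^2 + Γ^k_{ij} (dx^i/dλ)(dx^j/dλ) = 0.
Non-zero Christoffel symbols:
Γ^r_{θ θ} = -r
Γ^θ_{r θ} = 1/r
Substituting (the symmetric pair Γ^k_{ij}, Γ^k_{ji} combines into a factor 2):
d^2r/dλ^2 - r (dθ/dλ)^2 = 0
d^2θ/dλ^2 + (2/r) (dr/dλ)(dθ/dλ) = 0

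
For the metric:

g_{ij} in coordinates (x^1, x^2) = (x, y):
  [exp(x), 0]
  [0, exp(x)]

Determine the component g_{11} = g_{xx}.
With x^1 = x, x^2 = y, g_{11} = g_{xx} is the row-1, column-1 entry of the matrix.
g_{11} = exp(x)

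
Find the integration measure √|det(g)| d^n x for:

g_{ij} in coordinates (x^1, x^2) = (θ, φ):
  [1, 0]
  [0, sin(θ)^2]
det(g) = sin(θ)^2
√|det(g)| = sin(θ) (taking 0 < θ < π so that |sin(θ)| = sin(θ))
Volume element: dV = sin(θ) dθ dφ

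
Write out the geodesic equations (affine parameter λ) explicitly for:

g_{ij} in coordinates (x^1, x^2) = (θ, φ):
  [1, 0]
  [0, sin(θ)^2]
Geodesic equation: d^2x^k/dλ^2 + Γ^k_{ij} (dx^i/dλ)(dx^j/dλ) = 0.
Non-zero Christoffel symbols:
Γ^θ_{φ φ} = -sin(2*θ)/2
Γ^φ_{θ φ} = 1/tan(θ)
Substituting (the symmetric pair Γ^k_{ij}, Γ^k_{ji} combines into a factor 2):
d^2θ/dλ^2 - (sin(2*θ)/2) (dφ/dλ)^2 = 0
d^2φ/dλ^2 + (2/tan(θ)) (dθ/dλ)(dφ/dλ) = 0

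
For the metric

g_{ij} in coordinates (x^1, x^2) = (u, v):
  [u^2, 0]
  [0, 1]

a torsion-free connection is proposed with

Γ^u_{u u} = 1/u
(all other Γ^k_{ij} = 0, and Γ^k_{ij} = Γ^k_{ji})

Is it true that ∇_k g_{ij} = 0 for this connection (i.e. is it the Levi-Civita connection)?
Using ∇_k g_{ij} = ∂_k g_{ij} - Γ^m_{ki} g_{mj} - Γ^m_{kj} g_{im}:
e.g. ∇_u g_{uu} = (2*u) - (u) - (u) = 0
Every component ∇_k g_{ij} vanishes: the connection is metric compatible.
Yes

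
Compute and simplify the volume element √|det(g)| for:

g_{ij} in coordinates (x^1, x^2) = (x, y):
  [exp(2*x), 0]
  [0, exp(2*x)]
det(g) = exp(4*x)
√|det(g)| = exp(2*x)
Volume element: dV = exp(2*x) dx dy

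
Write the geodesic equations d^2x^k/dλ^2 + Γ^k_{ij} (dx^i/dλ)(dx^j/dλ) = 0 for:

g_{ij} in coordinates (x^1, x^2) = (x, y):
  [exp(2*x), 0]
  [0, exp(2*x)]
Geodesic equation: d^2x^k/dλ^2 + Γ^k_{ij} (dx^i/dλ)(dx^j/dλ) = 0.
Non-zero Christoffel symbols:
Γ^x_{x x} = 1
Γ^x_{y y} = -1
Γ^y_{x y} = 1
Substituting (the symmetric pair Γ^k_{ij}, Γ^k_{ji} combines into a factor 2):
d^2x/dλ^2 + (dx/dλ)^2 - (dy/dλ)^2 = 0
d^2y/dλ^2 + 2 (dx/dλ)(dy/dλ) = 0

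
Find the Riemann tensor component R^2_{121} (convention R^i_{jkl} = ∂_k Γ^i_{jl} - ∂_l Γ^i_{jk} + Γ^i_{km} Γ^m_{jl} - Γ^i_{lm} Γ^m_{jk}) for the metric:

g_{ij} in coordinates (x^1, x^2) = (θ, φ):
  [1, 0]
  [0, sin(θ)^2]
Non-zero Christoffel symbols (Γ^k_{ij} = Γ^k_{ji}):
Γ^θ_{φ φ} = -sin(2*θ)/2
Γ^φ_{θ φ} = 1/tan(θ)
R^φ_{θ φ θ} = ∂_φ Γ^φ_{θ θ} - ∂_θ Γ^φ_{θ φ} + Γ^φ_{φ m} Γ^m_{θ θ} - Γ^φ_{θ m} Γ^m_{θ φ}
  = (0) - (-1/sin(θ)^2) + (0) - (1/tan(θ)^2) = 1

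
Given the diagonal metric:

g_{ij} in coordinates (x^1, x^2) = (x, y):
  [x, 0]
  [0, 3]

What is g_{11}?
With x^1 = x, x^2 = y, g_{11} = g_{xx} is the row-1, column-1 entry of the matrix.
g_{11} = x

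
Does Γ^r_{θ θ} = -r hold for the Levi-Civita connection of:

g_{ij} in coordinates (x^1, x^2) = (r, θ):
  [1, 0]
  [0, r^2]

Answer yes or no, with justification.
Γ^r_{θ θ} = (1/2) g^{rr} (∂_θ g_{rθ} + ∂_θ g_{rθ} - ∂_r g_{θθ}) = (1/2)(1)((0) + (0) - (2*r)) = -r
This equals the proposed value -r.
Yes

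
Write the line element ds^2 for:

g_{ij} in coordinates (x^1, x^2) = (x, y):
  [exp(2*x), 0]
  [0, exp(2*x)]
ds^2 = g_{ij} dx^i dx^j; only the non-zero components contribute.
ds^2 = exp(2*x) dx^2 + exp(2*x) dy^2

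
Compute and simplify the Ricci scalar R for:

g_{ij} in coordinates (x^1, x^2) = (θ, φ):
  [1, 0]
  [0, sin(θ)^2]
Non-zero Christoffel symbols (Γ^k_{ij} = Γ^k_{ji}):
Γ^θ_{φ φ} = -sin(2*θ)/2
Γ^φ_{θ φ} = 1/tan(θ)
Ricci tensor (R_{ij} = R^k_{ikj}): R_{θθ} = 1, R_{θφ} = 0, R_{φφ} = sin(θ)^2
Inverse metric: g^{θθ} = 1, g^{φφ} = 1/sin(θ)^2
R = g^{ij} R_{ij} = (1)(1) + (1/sin(θ)^2)(sin(θ)^2) = 2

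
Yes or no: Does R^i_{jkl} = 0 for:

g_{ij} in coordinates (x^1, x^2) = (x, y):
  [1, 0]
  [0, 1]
All metric components are constant, so every Christoffel symbol vanishes and R^i_{jkl} = 0.
Yes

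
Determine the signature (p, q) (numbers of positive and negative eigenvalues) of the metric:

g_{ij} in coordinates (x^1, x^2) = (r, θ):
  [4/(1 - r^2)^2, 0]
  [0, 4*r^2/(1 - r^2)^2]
The metric is diagonal, so its eigenvalues are the diagonal entries: 4/(1 - r^2)^2, 4*r^2/(1 - r^2)^2 (at a generic point, where coordinate-dependent entries are positive).
2 positive, 0 negative.
(2, 0) - Riemannian (positive definite)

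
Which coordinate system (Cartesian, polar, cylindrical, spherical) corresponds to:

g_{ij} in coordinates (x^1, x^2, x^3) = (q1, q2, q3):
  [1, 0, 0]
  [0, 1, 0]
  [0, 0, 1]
All components are constant and the metric is the identity, i.e. orthonormal rectilinear coordinates.
Cartesian (3D) coordinates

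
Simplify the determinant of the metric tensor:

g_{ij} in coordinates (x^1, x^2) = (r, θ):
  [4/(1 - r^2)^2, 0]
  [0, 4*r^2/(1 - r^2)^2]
For a 2×2 metric: det(g) = g_{11}·g_{22} - g_{12}·g_{21}
= (4/(1 - r^2)^2)·(4*r^2/(1 - r^2)^2) - (0)·(0)
= 16*r^2/(1 - r^2)^4 - 0
det(g) = 16*r^2/(1 - r^2)^4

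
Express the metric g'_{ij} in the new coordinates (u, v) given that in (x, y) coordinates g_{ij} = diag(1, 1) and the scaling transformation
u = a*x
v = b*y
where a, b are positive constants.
Invert the transformation: x = u/a, y = v/b
g'_{ij} = (∂x^k/∂x'^i)(∂x^l/∂x'^j) g_{kl}; with g_{kl} = δ_{kl} this is Σ_k (∂x^k/∂x'^i)(∂x^k/∂x'^j).
Jacobian: ∂x/∂u = 1/a, ∂x/∂v = 0, ∂y/∂u = 0, ∂y/∂v = 1/b
g'_{uu} = (1/a)(1/a) + (0)(0) = 1/a^2
g'_{uv} = (1/a)(0) + (0)(1/b) = 0
g'_{vv} = (0)(0) + (1/b)(1/b) = 1/b^2
g'_{ij} = diag(1/a^2, 1/b^2)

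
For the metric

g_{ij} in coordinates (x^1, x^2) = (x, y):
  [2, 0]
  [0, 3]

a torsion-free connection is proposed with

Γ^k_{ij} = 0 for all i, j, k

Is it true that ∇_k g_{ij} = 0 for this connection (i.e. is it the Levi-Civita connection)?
Using ∇_k g_{ij} = ∂_k g_{ij} - Γ^m_{ki} g_{mj} - Γ^m_{kj} g_{im}:
e.g. ∇_y g_{yy} = (0) - (0) - (0) = 0
Every component ∇_k g_{ij} vanishes: the connection is metric compatible.
Yes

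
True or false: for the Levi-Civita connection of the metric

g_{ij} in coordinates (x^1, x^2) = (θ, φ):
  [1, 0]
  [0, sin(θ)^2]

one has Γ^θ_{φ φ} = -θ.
Γ^θ_{φ φ} = (1/2) g^{θθ} (∂_φ g_{θφ} + ∂_φ g_{θφ} - ∂_θ g_{φφ}) = (1/2)(1)((0) + (0) - (sin(2*θ))) = -sin(2*θ)/2
This differs from the proposed value -θ.
False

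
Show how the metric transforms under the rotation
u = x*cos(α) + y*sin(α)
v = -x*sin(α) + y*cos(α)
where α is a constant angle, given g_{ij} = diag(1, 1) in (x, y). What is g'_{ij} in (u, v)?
Invert the transformation: x = u*cos(α) - v*sin(α), y = u*sin(α) + v*cos(α)
g'_{ij} = (∂x^k/∂x'^i)(∂x^l/∂x'^j) g_{kl}; with g_{kl} = δ_{kl} this is Σ_k (∂x^k/∂x'^i)(∂x^k/∂x'^j).
Jacobian: ∂x/∂u = cos(α), ∂x/∂v = -sin(α), ∂y/∂u = sin(α), ∂y/∂v = cos(α)
g'_{uu} = (cos(α))(cos(α)) + (sin(α))(sin(α)) = 1
g'_{uv} = (cos(α))(-sin(α)) + (sin(α))(cos(α)) = 0
g'_{vv} = (-sin(α))(-sin(α)) + (cos(α))(cos(α)) = 1
g'_{ij} = diag(1, 1)
The Euclidean metric is invariant under rotations.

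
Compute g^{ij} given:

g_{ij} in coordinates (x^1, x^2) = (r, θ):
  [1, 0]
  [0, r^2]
The metric is diagonal, so g^{ij} is diagonal with entries 1/g_{ii}: diag(1, 1/(r^2)).
g^{ij}:
  [1, 0]
  [0, 1/r^2]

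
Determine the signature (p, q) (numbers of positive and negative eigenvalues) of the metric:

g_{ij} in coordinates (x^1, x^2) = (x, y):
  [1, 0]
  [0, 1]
The metric is diagonal, so its eigenvalues are the diagonal entries: 1, 1 (at a generic point, where coordinate-dependent entries are positive).
2 positive, 0 negative.
(2, 0) - Riemannian (positive definite)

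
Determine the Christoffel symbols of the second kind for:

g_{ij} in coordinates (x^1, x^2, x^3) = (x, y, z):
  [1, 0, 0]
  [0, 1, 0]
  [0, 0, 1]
Using Γ^k_{ij} = (1/2) g^{km} (∂_i g_{mj} + ∂_j g_{mi} - ∂_m g_{ij}); the metric is diagonal, so only the m = k term contributes.
Every metric component is constant, so all ∂_m g_{ij} = 0 and every Christoffel symbol vanishes.
All Christoffel symbols are zero.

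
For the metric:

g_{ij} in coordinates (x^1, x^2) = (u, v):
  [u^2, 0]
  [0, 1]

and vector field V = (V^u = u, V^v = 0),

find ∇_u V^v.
Non-zero Christoffel symbols:
Γ^u_{u u} = 1/u
∇_u V^v = ∂_u V^v + Γ^v_{u j} V^j
  = (0) + (0)(u) + (0)(0)
  = 0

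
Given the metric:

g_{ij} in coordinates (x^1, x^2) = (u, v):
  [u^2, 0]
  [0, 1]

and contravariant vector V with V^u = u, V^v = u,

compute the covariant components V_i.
V_i = g_{ij} V^j:
V_u = (u^2)(u) + (0)(u) = u^3
V_v = (0)(u) + (1)(u) = u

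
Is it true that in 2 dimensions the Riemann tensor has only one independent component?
The number of independent components is n^2(n^2-1)/12 = 4·3/12 = 1 for n = 2 (e.g. R_{1212}).
Yes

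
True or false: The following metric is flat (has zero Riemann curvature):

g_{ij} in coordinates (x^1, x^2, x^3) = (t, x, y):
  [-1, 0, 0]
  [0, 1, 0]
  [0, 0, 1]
All metric components are constant, so every Christoffel symbol vanishes and R^i_{jkl} = 0.
True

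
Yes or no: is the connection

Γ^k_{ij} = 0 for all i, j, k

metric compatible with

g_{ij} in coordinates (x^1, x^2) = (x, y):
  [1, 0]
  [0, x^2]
Using ∇_k g_{ij} = ∂_k g_{ij} - Γ^m_{ki} g_{mj} - Γ^m_{kj} g_{im}:
∇_x g_{yy} = (2*x) - (0) - (0) = 2*x ≠ 0
So the connection is not metric compatible (it is not the Levi-Civita connection).
No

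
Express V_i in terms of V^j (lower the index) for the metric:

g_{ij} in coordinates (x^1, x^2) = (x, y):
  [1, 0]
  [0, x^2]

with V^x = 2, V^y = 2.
V_i = g_{ij} V^j:
V_x = (1)(2) + (0)(2) = 2
V_y = (0)(2) + (x^2)(2) = 2*x^2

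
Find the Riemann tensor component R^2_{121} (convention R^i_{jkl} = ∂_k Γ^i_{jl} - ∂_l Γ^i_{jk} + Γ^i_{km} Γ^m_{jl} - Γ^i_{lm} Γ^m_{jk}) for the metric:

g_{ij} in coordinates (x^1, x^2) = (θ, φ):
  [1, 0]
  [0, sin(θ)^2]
Non-zero Christoffel symbols (Γ^k_{ij} = Γ^k_{ji}):
Γ^θ_{φ φ} = -sin(2*θ)/2
Γ^φ_{θ φ} = 1/tan(θ)
R^φ_{θ φ θ} = ∂_φ Γ^φ_{θ θ} - ∂_θ Γ^φ_{θ φ} + Γ^φ_{φ m} Γ^m_{θ θ} - Γ^φ_{θ m} Γ^m_{θ φ}
  = (0) - (-1/sin(θ)^2) + (0) - (1/tan(θ)^2) = 1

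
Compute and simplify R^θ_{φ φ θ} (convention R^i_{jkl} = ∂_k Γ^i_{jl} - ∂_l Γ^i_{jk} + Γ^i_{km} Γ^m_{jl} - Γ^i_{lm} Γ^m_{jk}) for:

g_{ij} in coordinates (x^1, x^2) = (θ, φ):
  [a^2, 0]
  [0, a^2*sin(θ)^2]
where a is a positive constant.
Non-zero Christoffel symbols (Γ^k_{ij} = Γ^k_{ji}):
Γ^θ_{φ φ} = -sin(2*θ)/2
Γ^φ_{θ φ} = 1/tan(θ)
R^θ_{φ φ θ} = ∂_φ Γ^θ_{φ θ} - ∂_θ Γ^θ_{φ φ} + Γ^θ_{φ m} Γ^m_{φ θ} - Γ^θ_{θ m} Γ^m_{φ φ}
  = (0) - (-cos(2*θ)) + (-cos(θ)^2) - (0) = -sin(θ)^2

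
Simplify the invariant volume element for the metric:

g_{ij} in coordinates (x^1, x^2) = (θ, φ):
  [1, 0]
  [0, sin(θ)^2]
det(g) = sin(θ)^2
√|det(g)| = sin(θ) (taking 0 < θ < π so that |sin(θ)| = sin(θ))
Volume element: dV = sin(θ) dθ dφ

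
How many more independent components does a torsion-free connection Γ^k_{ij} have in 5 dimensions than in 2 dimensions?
Independent components in n dimensions: n × n(n+1)/2 = n^2(n+1)/2.
5D: 5 × 15 = 75
2D: 2 × 3 = 6
Difference = 75 - 6 = 69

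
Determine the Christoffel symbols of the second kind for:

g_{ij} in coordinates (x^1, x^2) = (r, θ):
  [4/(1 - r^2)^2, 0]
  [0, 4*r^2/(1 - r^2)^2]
Using Γ^k_{ij} = (1/2) g^{km} (∂_i g_{mj} + ∂_j g_{mi} - ∂_m g_{ij}); the metric is diagonal, so only the m = k term contributes.
Non-zero symbols (using the symmetry Γ^k_{ij} = Γ^k_{ji}):
Γ^r_{r r} = (1/2) g^{rr} (∂_r g_{rr} + ∂_r g_{rr} - ∂_r g_{rr}) = (1/2)((1 - r^2)^2/4)((16*r/(1 - r^2)^3) + (16*r/(1 - r^2)^3) - (16*r/(1 - r^2)^3)) = 2*r/(1 - r^2)
Γ^r_{θ θ} = (1/2) g^{rr} (∂_θ g_{rθ} + ∂_θ g_{rθ} - ∂_r g_{θθ}) = (1/2)((1 - r^2)^2/4)((0) + (0) - (-8*(r^3 + r)/(r^2 - 1)^3)) = (r^3 + r)/(r^2 - 1)
Γ^θ_{r θ} = (1/2) g^{θθ} (∂_r g_{θθ} + ∂_θ g_{θr} - ∂_θ g_{rθ}) = (1/2)((1 - r^2)^2/(4*r^2))((-8*(r^3 + r)/(r^2 - 1)^3) + (0) - (0)) = (-r^2 - 1)/(r^3 - r)
All other Christoffel symbols are zero.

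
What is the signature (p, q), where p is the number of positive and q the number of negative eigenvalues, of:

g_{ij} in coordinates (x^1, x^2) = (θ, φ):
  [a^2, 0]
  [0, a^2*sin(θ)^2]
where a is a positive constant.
The metric is diagonal, so its eigenvalues are the diagonal entries: a^2, a^2*sin(θ)^2 (at a generic point, where coordinate-dependent entries are positive).
2 positive, 0 negative.
(2, 0) - Riemannian (positive definite)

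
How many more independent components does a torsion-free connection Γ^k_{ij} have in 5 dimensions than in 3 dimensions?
Independent components in n dimensions: n × n(n+1)/2 = n^2(n+1)/2.
5D: 5 × 15 = 75
3D: 3 × 6 = 18
Difference = 75 - 18 = 57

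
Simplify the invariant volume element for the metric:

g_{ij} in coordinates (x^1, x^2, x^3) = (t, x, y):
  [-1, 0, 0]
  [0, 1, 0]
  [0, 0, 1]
det(g) = -1
√|det(g)| = 1
Volume element: dV = 1 dt dx dy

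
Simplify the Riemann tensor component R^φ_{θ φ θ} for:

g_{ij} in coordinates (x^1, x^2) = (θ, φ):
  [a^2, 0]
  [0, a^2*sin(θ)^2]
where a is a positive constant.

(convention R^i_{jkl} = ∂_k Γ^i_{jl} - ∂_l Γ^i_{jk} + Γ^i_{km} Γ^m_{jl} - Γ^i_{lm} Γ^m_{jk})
Non-zero Christoffel symbols (Γ^k_{ij} = Γ^k_{ji}):
Γ^θ_{φ φ} = -sin(2*θ)/2
Γ^φ_{θ φ} = 1/tan(θ)
R^φ_{θ φ θ} = ∂_φ Γ^φ_{θ θ} - ∂_θ Γ^φ_{θ φ} + Γ^φ_{φ m} Γ^m_{θ θ} - Γ^φ_{θ m} Γ^m_{θ φ}
  = (0) - (-1/sin(θ)^2) + (0) - (1/tan(θ)^2) = 1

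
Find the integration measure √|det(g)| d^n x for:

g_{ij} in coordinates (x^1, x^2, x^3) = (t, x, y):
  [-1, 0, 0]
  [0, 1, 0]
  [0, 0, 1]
det(g) = -1
√|det(g)| = 1
Volume element: dV = 1 dt dx dy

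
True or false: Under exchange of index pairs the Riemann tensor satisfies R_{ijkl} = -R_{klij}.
The pair-exchange symmetry has a plus sign: R_{ijkl} = +R_{klij}.
False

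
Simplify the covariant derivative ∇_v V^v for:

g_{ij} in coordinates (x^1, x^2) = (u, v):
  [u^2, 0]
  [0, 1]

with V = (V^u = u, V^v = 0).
Non-zero Christoffel symbols:
Γ^u_{u u} = 1/u
∇_v V^v = ∂_v V^v + Γ^v_{v j} V^j
  = (0) + (0)(u) + (0)(0)
  = 0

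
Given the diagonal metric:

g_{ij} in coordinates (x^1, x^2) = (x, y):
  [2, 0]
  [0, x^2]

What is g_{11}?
With x^1 = x, x^2 = y, g_{11} = g_{xx} is the row-1, column-1 entry of the matrix.
g_{11} = 2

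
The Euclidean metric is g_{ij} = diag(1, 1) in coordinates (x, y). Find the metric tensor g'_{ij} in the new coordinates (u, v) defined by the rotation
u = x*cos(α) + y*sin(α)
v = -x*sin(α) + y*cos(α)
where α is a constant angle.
Invert the transformation: x = u*cos(α) - v*sin(α), y = u*sin(α) + v*cos(α)
g'_{ij} = (∂x^k/∂x'^i)(∂x^l/∂x'^j) g_{kl}; with g_{kl} = δ_{kl} this is Σ_k (∂x^k/∂x'^i)(∂x^k/∂x'^j).
Jacobian: ∂x/∂u = cos(α), ∂x/∂v = -sin(α), ∂y/∂u = sin(α), ∂y/∂v = cos(α)
g'_{uu} = (cos(α))(cos(α)) + (sin(α))(sin(α)) = 1
g'_{uv} = (cos(α))(-sin(α)) + (sin(α))(cos(α)) = 0
g'_{vv} = (-sin(α))(-sin(α)) + (cos(α))(cos(α)) = 1
g'_{ij} = diag(1, 1)
The Euclidean metric is invariant under rotations.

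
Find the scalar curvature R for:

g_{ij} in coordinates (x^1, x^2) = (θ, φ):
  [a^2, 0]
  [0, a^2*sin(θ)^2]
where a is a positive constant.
Non-zero Christoffel symbols (Γ^k_{ij} = Γ^k_{ji}):
Γ^θ_{φ φ} = -sin(2*θ)/2
Γ^φ_{θ φ} = 1/tan(θ)
Ricci tensor (R_{ij} = R^k_{ikj}): R_{θθ} = 1, R_{θφ} = 0, R_{φφ} = sin(θ)^2
Inverse metric: g^{θθ} = 1/a^2, g^{φφ} = 1/(a^2*sin(θ)^2)
R = g^{ij} R_{ij} = (1/a^2)(1) + (1/(a^2*sin(θ)^2))(sin(θ)^2) = 2/a^2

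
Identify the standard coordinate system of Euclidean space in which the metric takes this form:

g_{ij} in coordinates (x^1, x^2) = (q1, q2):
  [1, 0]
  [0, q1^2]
The line element ds^2 = dq1^2 + q1^2 dq2^2 is dr^2 + r^2 dθ^2 with q1 = r, q2 = θ.
polar coordinates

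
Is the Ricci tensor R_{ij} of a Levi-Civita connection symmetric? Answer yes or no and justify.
R_{ij} = R^k_{ikj}; the pair symmetry R_{kilj} = R_{ljki} gives R_{ij} = R_{ji}.
Yes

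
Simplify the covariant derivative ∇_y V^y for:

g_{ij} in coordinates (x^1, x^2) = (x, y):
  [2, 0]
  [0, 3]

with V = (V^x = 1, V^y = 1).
All Christoffel symbols are zero.
∇_y V^y = ∂_y V^y + Γ^y_{y j} V^j
  = (0) + (0)(1) + (0)(1)
  = 0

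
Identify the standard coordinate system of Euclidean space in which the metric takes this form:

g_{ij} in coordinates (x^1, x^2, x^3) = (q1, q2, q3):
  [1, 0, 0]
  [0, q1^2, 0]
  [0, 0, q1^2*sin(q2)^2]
The line element ds^2 = dq1^2 + q1^2 dq2^2 + q1^2 sin(q2)^2 dq3^2 is dr^2 + r^2 dθ^2 + r^2 sin(θ)^2 dφ^2 with q1 = r, q2 = θ, q3 = φ.
spherical coordinates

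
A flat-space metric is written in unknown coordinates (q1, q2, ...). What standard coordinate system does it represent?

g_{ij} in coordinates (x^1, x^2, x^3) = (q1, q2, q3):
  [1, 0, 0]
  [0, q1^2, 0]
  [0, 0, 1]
The line element ds^2 = dq1^2 + q1^2 dq2^2 + dq3^2 is dr^2 + r^2 dθ^2 + dz^2 with q1 = r, q2 = θ, q3 = z.
cylindrical coordinates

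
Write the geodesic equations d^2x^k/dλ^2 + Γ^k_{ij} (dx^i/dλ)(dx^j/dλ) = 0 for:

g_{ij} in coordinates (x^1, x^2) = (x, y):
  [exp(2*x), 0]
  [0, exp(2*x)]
Geodesic equation: d^2x^k/dλ^2 + Γ^k_{ij} (dx^i/dλ)(dx^j/dλ) = 0.
Non-zero Christoffel symbols:
Γ^x_{x x} = 1
Γ^x_{y y} = -1
Γ^y_{x y} = 1
Substituting (the symmetric pair Γ^k_{ij}, Γ^k_{ji} combines into a factor 2):
d^2x/dλ^2 + (dx/dλ)^2 - (dy/dλ)^2 = 0
d^2y/dλ^2 + 2 (dx/dλ)(dy/dλ) = 0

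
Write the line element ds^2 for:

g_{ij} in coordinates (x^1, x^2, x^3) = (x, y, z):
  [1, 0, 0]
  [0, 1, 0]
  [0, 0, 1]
ds^2 = g_{ij} dx^i dx^j; only the non-zero components contribute.
ds^2 = dx^2 + dy^2 + dz^2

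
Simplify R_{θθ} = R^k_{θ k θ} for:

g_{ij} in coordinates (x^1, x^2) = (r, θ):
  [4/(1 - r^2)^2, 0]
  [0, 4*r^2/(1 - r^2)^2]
Non-zero Christoffel symbols (Γ^k_{ij} = Γ^k_{ji}):
Γ^r_{r r} = 2*r/(1 - r^2)
Γ^r_{θ θ} = (r^3 + r)/(r^2 - 1)
Γ^θ_{r θ} = (-r^2 - 1)/(r^3 - r)
R^r_{θ r θ} = ∂_r Γ^r_{θ θ} - ∂_θ Γ^r_{θ r} + Γ^r_{r m} Γ^m_{θ θ} - Γ^r_{θ m} Γ^m_{θ r}
  = ((r^4 - 4*r^2 - 1)/(r^2 - 1)^2) - (0) + (-2*r^2*(r^2 + 1)/(r^2 - 1)^2) - (-(r^2 + 1)^2/(r^2 - 1)^2) = -4*r^2/(r^2 - 1)^2
R^θ_{θ θ θ} = 0 (a repeated index in an antisymmetric pair)
R_{θθ} = R^r_{θ r θ} + R^θ_{θ θ θ} = (-4*r^2/(r^2 - 1)^2) + (0) = -4*r^2/(r^2 - 1)^2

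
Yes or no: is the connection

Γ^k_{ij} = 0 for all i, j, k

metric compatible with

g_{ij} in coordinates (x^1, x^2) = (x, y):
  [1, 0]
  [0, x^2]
Using ∇_k g_{ij} = ∂_k g_{ij} - Γ^m_{ki} g_{mj} - Γ^m_{kj} g_{im}:
∇_x g_{yy} = (2*x) - (0) - (0) = 2*x ≠ 0
So the connection is not metric compatible (it is not the Levi-Civita connection).
No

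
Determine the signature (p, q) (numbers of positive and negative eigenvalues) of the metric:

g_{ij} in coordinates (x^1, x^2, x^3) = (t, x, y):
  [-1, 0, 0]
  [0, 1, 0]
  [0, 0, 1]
The metric is diagonal, so its eigenvalues are the diagonal entries: -1, 1, 1 (at a generic point, where coordinate-dependent entries are positive).
2 positive, 1 negative.
(2, 1) - Lorentzian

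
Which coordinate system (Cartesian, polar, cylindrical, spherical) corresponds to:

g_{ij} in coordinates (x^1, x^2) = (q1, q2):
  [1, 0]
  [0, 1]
All components are constant and the metric is the identity, i.e. orthonormal rectilinear coordinates.
Cartesian (2D) coordinates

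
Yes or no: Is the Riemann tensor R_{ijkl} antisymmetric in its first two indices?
R_{ijkl} = -R_{jikl} (follows from metric compatibility).
Yes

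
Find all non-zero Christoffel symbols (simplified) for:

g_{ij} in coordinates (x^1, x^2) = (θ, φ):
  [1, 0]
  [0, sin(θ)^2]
Using Γ^k_{ij} = (1/2) g^{km} (∂_i g_{mj} + ∂_j g_{mi} - ∂_m g_{ij}); the metric is diagonal, so only the m = k term contributes.
Non-zero symbols (using the symmetry Γ^k_{ij} = Γ^k_{ji}):
Γ^θ_{φ φ} = (1/2) g^{θθ} (∂_φ g_{θφ} + ∂_φ g_{θφ} - ∂_θ g_{φφ}) = (1/2)(1)((0) + (0) - (sin(2*θ))) = -sin(2*θ)/2
Γ^φ_{θ φ} = (1/2) g^{φφ} (∂_θ g_{φφ} + ∂_φ g_{φθ} - ∂_φ g_{θφ}) = (1/2)(1/sin(θ)^2)((sin(2*θ)) + (0) - (0)) = 1/tan(θ)
All other Christoffel symbols are zero.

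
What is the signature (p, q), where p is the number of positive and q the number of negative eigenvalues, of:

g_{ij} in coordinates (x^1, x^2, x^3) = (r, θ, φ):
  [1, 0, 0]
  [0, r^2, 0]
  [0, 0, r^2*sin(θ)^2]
The metric is diagonal, so its eigenvalues are the diagonal entries: 1, r^2, r^2*sin(θ)^2 (at a generic point, where coordinate-dependent entries are positive).
3 positive, 0 negative.
(3, 0) - Riemannian (positive definite)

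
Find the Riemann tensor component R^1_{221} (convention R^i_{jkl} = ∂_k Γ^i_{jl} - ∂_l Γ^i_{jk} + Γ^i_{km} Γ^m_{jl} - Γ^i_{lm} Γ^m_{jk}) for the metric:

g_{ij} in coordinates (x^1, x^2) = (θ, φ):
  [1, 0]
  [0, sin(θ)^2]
Non-zero Christoffel symbols (Γ^k_{ij} = Γ^k_{ji}):
Γ^θ_{φ φ} = -sin(2*θ)/2
Γ^φ_{θ φ} = 1/tan(θ)
R^θ_{φ φ θ} = ∂_φ Γ^θ_{φ θ} - ∂_θ Γ^θ_{φ φ} + Γ^θ_{φ m} Γ^m_{φ θ} - Γ^θ_{θ m} Γ^m_{φ φ}
  = (0) - (-cos(2*θ)) + (-cos(θ)^2) - (0) = -sin(θ)^2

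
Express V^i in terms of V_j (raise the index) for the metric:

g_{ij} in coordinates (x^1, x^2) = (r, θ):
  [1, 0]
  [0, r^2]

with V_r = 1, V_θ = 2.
Inverse metric (diagonal): g^{rr} = 1, g^{θθ} = 1/r^2
V^i = g^{ij} V_j:
V^r = (1)(1) + (0)(2) = 1
V^θ = (0)(1) + (1/r^2)(2) = 2/r^2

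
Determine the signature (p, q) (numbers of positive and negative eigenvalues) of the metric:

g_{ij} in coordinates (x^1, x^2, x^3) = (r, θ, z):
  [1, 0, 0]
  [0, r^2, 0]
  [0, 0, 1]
The metric is diagonal, so its eigenvalues are the diagonal entries: 1, r^2, 1 (at a generic point, where coordinate-dependent entries are positive).
3 positive, 0 negative.
(3, 0) - Riemannian (positive definite)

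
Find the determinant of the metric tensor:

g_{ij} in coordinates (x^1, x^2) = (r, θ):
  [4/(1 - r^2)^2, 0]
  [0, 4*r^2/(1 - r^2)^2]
For a 2×2 metric: det(g) = g_{11}·g_{22} - g_{12}·g_{21}
= (4/(1 - r^2)^2)·(4*r^2/(1 - r^2)^2) - (0)·(0)
= 16*r^2/(1 - r^2)^4 - 0
det(g) = 16*r^2/(1 - r^2)^4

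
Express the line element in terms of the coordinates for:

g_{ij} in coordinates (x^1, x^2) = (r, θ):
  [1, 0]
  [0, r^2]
ds^2 = g_{ij} dx^i dx^j; only the non-zero components contribute.
ds^2 = dr^2 + r^2 dθ^2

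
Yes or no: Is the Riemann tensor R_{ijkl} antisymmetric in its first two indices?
R_{ijkl} = -R_{jikl} (follows from metric compatibility).
Yes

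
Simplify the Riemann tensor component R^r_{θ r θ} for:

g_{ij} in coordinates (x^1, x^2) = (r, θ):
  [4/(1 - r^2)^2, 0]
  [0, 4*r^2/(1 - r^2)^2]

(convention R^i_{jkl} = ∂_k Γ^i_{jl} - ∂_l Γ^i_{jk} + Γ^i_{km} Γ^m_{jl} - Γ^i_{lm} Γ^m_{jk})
Non-zero Christoffel symbols (Γ^k_{ij} = Γ^k_{ji}):
Γ^r_{r r} = 2*r/(1 - r^2)
Γ^r_{θ θ} = (r^3 + r)/(r^2 - 1)
Γ^θ_{r θ} = (-r^2 - 1)/(r^3 - r)
R^r_{θ r θ} = ∂_r Γ^r_{θ θ} - ∂_θ Γ^r_{θ r} + Γ^r_{r m} Γ^m_{θ θ} - Γ^r_{θ m} Γ^m_{θ r}
  = ((r^4 - 4*r^2 - 1)/(r^2 - 1)^2) - (0) + (-2*r^2*(r^2 + 1)/(r^2 - 1)^2) - (-(r^2 + 1)^2/(r^2 - 1)^2) = -4*r^2/(r^2 - 1)^2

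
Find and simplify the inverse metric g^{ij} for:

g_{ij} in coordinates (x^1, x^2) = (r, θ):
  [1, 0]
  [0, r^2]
The metric is diagonal, so g^{ij} is diagonal with entries 1/g_{ii}: diag(1, 1/(r^2)).
g^{ij}:
  [1, 0]
  [0, 1/r^2]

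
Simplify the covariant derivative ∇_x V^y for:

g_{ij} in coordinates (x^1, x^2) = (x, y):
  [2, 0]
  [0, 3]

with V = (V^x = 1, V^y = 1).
All Christoffel symbols are zero.
∇_x V^y = ∂_x V^y + Γ^y_{x j} V^j
  = (0) + (0)(1) + (0)(1)
  = 0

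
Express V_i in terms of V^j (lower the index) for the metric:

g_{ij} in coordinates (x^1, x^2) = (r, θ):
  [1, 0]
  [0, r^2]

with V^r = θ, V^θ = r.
V_i = g_{ij} V^j:
V_r = (1)(θ) + (0)(r) = θ
V_θ = (0)(θ) + (r^2)(r) = r^3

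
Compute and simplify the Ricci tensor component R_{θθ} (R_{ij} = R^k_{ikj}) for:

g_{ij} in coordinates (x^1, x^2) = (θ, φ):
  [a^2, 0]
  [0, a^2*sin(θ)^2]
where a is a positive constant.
Non-zero Christoffel symbols (Γ^k_{ij} = Γ^k_{ji}):
Γ^θ_{φ φ} = -sin(2*θ)/2
Γ^φ_{θ φ} = 1/tan(θ)
R^θ_{θ θ θ} = 0 (a repeated index in an antisymmetric pair)
R^φ_{θ φ θ} = ∂_φ Γ^φ_{θ θ} - ∂_θ Γ^φ_{θ φ} + Γ^φ_{φ m} Γ^m_{θ θ} - Γ^φ_{θ m} Γ^m_{θ φ}
  = (0) - (-1/sin(θ)^2) + (0) - (1/tan(θ)^2) = 1
R_{θθ} = R^θ_{θ θ θ} + R^φ_{θ φ θ} = (0) + (1) = 1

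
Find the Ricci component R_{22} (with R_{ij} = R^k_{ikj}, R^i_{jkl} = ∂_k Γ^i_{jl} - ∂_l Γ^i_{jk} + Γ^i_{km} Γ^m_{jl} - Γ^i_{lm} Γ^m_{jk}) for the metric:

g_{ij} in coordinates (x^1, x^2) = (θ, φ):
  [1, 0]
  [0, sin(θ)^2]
Non-zero Christoffel symbols (Γ^k_{ij} = Γ^k_{ji}):
Γ^θ_{φ φ} = -sin(2*θ)/2
Γ^φ_{θ φ} = 1/tan(θ)
R^θ_{φ θ φ} = ∂_θ Γ^θ_{φ φ} - ∂_φ Γ^θ_{φ θ} + Γ^θ_{θ m} Γ^m_{φ φ} - Γ^θ_{φ m} Γ^m_{φ θ}
  = (-cos(2*θ)) - (0) + (0) - (-cos(θ)^2) = sin(θ)^2
R^φ_{φ φ φ} = 0 (a repeated index in an antisymmetric pair)
R_{φφ} = R^θ_{φ θ φ} + R^φ_{φ φ φ} = (sin(θ)^2) + (0) = sin(θ)^2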